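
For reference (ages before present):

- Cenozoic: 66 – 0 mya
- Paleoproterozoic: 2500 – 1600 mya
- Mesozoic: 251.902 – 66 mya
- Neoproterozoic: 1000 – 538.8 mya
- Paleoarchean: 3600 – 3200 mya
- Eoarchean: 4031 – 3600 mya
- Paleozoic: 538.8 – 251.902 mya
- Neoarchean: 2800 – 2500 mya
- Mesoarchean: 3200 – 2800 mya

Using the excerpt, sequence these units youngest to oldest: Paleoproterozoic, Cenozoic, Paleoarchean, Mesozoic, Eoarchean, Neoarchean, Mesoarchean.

Cenozoic, Mesozoic, Paleoproterozoic, Neoarchean, Mesoarchean, Paleoarchean, Eoarchean

The oldest of these is Eoarchean (starts 4031 Ma) and the youngest is Cenozoic (ends 0 Ma).
In between, by decreasing start age: Paleoarchean (3600), Mesoarchean (3200), Neoarchean (2800), Paleoproterozoic (2500), Mesozoic (251.902).
Listing youngest first means reversing that sequence.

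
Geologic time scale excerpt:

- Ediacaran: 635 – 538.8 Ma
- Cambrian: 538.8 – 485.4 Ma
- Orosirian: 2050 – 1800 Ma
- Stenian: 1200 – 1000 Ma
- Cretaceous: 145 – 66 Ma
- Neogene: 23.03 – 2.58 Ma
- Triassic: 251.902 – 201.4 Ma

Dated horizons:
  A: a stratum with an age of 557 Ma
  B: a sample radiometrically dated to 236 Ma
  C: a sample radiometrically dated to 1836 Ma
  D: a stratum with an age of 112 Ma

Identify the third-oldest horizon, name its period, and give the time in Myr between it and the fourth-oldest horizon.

Larger Ma means older, so oldest first: C 1836 > A 557 > B 236 > D 112.
Counting 3 along gives B (236 Ma); the excerpt puts that inside the Triassic, 251.902–201.4 Ma.
Next in line is D (112 Ma), and 236 − 112 = 124 Myr.

B, in the Triassic; 124 million years to D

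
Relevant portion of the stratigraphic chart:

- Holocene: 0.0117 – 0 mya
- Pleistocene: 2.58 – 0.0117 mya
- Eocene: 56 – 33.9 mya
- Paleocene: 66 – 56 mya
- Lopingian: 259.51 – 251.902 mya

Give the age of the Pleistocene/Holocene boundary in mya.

0.0117 mya

The Pleistocene ends and the Holocene begins at 0.0117 mya.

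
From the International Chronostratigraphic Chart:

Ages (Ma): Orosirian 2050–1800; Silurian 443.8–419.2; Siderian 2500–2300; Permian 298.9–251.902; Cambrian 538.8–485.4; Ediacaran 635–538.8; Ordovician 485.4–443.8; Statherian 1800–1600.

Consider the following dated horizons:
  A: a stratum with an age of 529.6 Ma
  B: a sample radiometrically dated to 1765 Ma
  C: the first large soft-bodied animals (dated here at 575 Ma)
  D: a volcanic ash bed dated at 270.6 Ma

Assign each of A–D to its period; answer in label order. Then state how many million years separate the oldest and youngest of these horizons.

A: 529.6 Ma lies in 538.8–485.4 Ma, so Cambrian.
B: 1765 Ma lies in 1800–1600 Ma, so Statherian.
C: 575 Ma lies in 635–538.8 Ma, so Ediacaran.
D: 270.6 Ma lies in 298.9–251.902 Ma, so Permian.
Oldest = 1765 Ma, youngest = 270.6 Ma → span 1494.4 Myr.

A — Cambrian; B — Statherian; C — Ediacaran; D — Permian; span 1494.4 million years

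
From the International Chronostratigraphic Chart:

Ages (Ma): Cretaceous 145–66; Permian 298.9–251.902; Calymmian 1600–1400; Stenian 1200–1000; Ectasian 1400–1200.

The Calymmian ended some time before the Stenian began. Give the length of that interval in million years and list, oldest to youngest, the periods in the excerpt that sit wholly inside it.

End of Calymmian = 1400 Ma; start of Stenian = 1200 Ma.
Gap = 1400 − 1200 = 200 Myr.
Periods wholly inside 1400–1200 Ma: Ectasian (1400–1200).

200 million years; Ectasian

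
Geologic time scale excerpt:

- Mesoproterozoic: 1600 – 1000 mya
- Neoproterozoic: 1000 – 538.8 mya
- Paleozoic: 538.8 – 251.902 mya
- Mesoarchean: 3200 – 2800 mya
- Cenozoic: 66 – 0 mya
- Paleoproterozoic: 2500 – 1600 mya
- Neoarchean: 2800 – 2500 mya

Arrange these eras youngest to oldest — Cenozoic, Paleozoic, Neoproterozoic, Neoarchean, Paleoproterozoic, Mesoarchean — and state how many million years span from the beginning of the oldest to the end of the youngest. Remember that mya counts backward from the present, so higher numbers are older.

Start ages (Ma): Mesoarchean 3200, Neoarchean 2800, Paleoproterozoic 2500, Neoproterozoic 1000, Paleozoic 538.8, Cenozoic 66.
Ordered youngest to oldest: Cenozoic, Paleozoic, Neoproterozoic, Paleoproterozoic, Neoarchean, Mesoarchean.
Span = 3200 − 0 = 3200 Myr.

Cenozoic, Paleozoic, Neoproterozoic, Paleoproterozoic, Neoarchean, Mesoarchean; total span 3200 Myr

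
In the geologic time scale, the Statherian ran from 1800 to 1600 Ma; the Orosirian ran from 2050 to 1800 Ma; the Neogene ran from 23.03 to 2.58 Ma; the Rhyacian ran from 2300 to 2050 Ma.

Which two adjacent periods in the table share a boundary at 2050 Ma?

Rhyacian and Orosirian

The Rhyacian ends at 2050 Ma and the Orosirian begins at 2050 Ma, so they share that boundary.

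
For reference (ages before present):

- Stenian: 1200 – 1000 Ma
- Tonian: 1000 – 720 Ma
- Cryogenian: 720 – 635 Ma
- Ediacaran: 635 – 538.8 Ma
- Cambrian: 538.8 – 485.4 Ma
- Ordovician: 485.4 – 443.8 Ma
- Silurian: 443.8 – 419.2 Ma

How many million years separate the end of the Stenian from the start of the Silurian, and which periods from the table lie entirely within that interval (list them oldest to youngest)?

The Stenian closes at 1000 Ma and the Silurian opens at 443.8 Ma, so the interval is 1000 − 443.8 = 556.2 Myr.
A period fits inside if it starts at or after 1000 Ma and ends at or before 443.8 Ma; oldest first that gives Tonian, Cryogenian, Ediacaran, Cambrian, Ordovician.

556.2 million years; Tonian, Cryogenian, Ediacaran, Cambrian, Ordovician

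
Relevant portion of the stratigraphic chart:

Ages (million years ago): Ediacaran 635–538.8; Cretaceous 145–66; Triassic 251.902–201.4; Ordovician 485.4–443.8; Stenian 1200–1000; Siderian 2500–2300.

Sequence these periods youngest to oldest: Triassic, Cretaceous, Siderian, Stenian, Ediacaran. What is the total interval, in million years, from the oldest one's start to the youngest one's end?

From the excerpt: Triassic 251.902–201.4; Cretaceous 145–66; Siderian 2500–2300; Stenian 1200–1000; Ediacaran 635–538.8 (Ma).
Larger Ma is earlier, so the oldest is Siderian and the youngest is Cretaceous; youngest to oldest: Cretaceous, Triassic, Ediacaran, Stenian, Siderian.
Oldest start 2500 minus youngest end 66 gives 2434 Myr overall.

Cretaceous → Triassic → Ediacaran → Stenian → Siderian; total span 2434 Myr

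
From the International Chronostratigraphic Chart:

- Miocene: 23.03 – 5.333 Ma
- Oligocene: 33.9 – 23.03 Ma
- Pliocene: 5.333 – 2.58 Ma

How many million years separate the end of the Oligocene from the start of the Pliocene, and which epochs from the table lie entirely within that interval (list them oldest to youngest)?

17.697 million years; Miocene

The Oligocene closes at 23.03 Ma and the Pliocene opens at 5.333 Ma, so the interval is 23.03 − 5.333 = 17.697 Myr.
An epoch fits inside if it starts at or after 23.03 Ma and ends at or before 5.333 Ma; oldest first that gives Miocene.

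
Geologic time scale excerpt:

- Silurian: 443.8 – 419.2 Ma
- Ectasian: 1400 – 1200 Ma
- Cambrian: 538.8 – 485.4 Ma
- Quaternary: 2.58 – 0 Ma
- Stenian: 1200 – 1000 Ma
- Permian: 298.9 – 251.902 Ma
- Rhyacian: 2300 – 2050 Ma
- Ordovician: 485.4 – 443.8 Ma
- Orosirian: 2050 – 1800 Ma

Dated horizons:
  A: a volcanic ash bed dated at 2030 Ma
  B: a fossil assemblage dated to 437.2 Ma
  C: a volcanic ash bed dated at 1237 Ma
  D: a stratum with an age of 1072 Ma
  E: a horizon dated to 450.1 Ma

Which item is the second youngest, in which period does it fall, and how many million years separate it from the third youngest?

E, in the Ordovician; 621.9 million years to D

Smaller Ma means younger, so youngest first: B 437.2 < E 450.1 < D 1072 < C 1237 < A 2030.
Counting 2 along gives E (450.1 Ma); the excerpt puts that inside the Ordovician, 485.4–443.8 Ma.
Next in line is D (1072 Ma), and 1072 − 450.1 = 621.9 Myr.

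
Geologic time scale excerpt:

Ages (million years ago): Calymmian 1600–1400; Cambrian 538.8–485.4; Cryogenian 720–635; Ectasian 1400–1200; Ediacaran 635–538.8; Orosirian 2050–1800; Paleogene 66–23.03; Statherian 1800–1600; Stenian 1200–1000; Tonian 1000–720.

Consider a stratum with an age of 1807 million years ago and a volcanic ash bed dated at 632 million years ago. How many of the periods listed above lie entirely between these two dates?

The older date is 1807 Ma and the younger is 632 Ma.
Periods with start < 1807 and end > 632 Ma: Statherian (1800–1600), Calymmian (1600–1400), Ectasian (1400–1200), Stenian (1200–1000), Tonian (1000–720), Cryogenian (720–635).
That is 6 complete periods.

6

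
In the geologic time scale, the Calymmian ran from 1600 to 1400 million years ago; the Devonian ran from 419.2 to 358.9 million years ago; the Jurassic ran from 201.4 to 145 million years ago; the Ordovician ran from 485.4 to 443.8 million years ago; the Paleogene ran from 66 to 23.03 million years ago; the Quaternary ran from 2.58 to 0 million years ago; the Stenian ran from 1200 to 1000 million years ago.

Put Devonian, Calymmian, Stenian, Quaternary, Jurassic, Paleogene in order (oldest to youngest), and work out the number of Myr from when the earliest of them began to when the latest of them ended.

Calymmian → Stenian → Devonian → Jurassic → Paleogene → Quaternary; total span 1600 Myr

Start ages (Ma): Calymmian 1600, Stenian 1200, Devonian 419.2, Jurassic 201.4, Paleogene 66, Quaternary 2.58.
Ordered oldest to youngest: Calymmian, Stenian, Devonian, Jurassic, Paleogene, Quaternary.
Span = 1600 − 0 = 1600 Myr.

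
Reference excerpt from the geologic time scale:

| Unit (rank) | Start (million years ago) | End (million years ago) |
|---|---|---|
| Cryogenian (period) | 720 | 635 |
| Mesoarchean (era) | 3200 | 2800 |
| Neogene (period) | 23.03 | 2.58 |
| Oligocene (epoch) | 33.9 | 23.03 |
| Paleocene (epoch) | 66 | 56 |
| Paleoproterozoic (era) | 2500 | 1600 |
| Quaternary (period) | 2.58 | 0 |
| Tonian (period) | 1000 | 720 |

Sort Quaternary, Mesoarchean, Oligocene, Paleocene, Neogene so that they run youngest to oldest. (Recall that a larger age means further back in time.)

Read off each span (Ma): Quaternary 2.58–0; Mesoarchean 3200–2800; Oligocene 33.9–23.03; Paleocene 66–56; Neogene 23.03–2.58.
Larger Ma is older, so oldest→youngest is Mesoarchean, Paleocene, Oligocene, Neogene, Quaternary; reverse it for youngest→oldest.

Quaternary → Neogene → Oligocene → Paleocene → Mesoarchean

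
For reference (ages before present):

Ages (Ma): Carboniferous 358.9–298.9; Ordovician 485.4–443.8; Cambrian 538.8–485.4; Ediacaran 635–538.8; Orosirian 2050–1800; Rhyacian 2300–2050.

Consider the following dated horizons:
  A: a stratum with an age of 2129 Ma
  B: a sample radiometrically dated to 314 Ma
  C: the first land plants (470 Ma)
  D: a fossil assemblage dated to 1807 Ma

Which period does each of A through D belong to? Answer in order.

A — Rhyacian; B — Carboniferous; C — Ordovician; D — Orosirian

A: 2129 Ma lies in 2300–2050 Ma, so Rhyacian.
B: 314 Ma lies in 358.9–298.9 Ma, so Carboniferous.
C: 470 Ma lies in 485.4–443.8 Ma, so Ordovician.
D: 1807 Ma lies in 2050–1800 Ma, so Orosirian.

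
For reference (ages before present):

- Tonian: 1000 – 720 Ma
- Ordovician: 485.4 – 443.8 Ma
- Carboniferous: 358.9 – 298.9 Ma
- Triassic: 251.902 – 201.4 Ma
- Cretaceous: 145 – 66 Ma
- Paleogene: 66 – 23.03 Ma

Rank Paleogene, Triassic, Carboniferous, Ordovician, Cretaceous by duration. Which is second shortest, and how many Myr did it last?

Paleogene, 42.97 million years

Durations: Paleogene 42.97; Triassic 50.502; Carboniferous 60; Ordovician 41.6; Cretaceous 79 Myr.
Sorted shortest-first: Ordovician (41.6), Paleogene (42.97), Triassic (50.502), Carboniferous (60), Cretaceous (79).
The second shortest is Paleogene at 42.97 Myr.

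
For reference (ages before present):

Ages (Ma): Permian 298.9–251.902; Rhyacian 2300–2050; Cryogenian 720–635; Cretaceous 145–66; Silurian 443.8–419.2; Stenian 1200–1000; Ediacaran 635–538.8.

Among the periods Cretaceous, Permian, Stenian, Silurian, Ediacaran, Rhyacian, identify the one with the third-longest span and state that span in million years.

Start − end for each: Cretaceous 145 − 66 = 79; Permian 298.9 − 251.902 = 46.998; Stenian 1200 − 1000 = 200; Silurian 443.8 − 419.2 = 24.6; Ediacaran 635 − 538.8 = 96.2; Rhyacian 2300 − 2050 = 250.
Ranking these from longest: Rhyacian > Stenian > Ediacaran > Cretaceous > Permian > Silurian.
Position 3 in that ranking is Ediacaran, which lasted 96.2 Myr.

Ediacaran, 96.2 million years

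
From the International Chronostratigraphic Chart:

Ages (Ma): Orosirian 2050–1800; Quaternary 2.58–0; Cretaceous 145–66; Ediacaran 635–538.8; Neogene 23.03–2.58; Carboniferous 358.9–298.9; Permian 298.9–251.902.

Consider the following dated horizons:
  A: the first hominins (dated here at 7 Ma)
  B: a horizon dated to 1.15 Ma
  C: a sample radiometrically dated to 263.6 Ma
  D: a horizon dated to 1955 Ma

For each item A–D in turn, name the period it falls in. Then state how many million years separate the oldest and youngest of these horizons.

A: 7 Ma lies in 23.03–2.58 Ma, so Neogene.
B: 1.15 Ma lies in 2.58–0 Ma, so Quaternary.
C: 263.6 Ma lies in 298.9–251.902 Ma, so Permian.
D: 1955 Ma lies in 2050–1800 Ma, so Orosirian.
Oldest = 1955 Ma, youngest = 1.15 Ma → span 1953.85 Myr.

A — Neogene; B — Quaternary; C — Permian; D — Orosirian; span 1953.85 million years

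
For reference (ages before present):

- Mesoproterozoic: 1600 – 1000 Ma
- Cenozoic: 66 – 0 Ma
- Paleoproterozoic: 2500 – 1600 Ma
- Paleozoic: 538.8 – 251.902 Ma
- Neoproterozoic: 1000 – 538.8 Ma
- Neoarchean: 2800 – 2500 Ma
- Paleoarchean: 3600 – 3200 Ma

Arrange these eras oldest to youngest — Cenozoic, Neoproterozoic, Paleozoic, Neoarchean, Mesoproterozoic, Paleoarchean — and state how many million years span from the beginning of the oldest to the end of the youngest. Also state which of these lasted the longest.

From the excerpt: Cenozoic 66–0; Neoproterozoic 1000–538.8; Paleozoic 538.8–251.902; Neoarchean 2800–2500; Mesoproterozoic 1600–1000; Paleoarchean 3600–3200 (Ma).
Larger Ma is earlier, so the oldest is Paleoarchean and the youngest is Cenozoic; oldest to youngest: Paleoarchean, Neoarchean, Mesoproterozoic, Neoproterozoic, Paleozoic, Cenozoic.
Oldest start 3600 minus youngest end 0 gives 3600 Myr overall.
Individual lengths (start − end): Mesoproterozoic 600; Neoarchean 300; Cenozoic 66; Paleozoic 286.898; Neoproterozoic 461.2; Paleoarchean 400. The largest is Mesoproterozoic at 600 Myr.

Paleoarchean → Neoarchean → Mesoproterozoic → Neoproterozoic → Paleozoic → Cenozoic; total span 3600 Myr; longest is Mesoproterozoic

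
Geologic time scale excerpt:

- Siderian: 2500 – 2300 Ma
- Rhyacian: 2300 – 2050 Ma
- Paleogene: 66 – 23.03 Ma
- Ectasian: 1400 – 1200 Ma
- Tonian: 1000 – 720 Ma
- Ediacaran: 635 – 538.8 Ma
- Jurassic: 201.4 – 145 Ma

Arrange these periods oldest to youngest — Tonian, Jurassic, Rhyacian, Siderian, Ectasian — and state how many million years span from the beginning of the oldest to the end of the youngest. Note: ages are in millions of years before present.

Siderian → Rhyacian → Ectasian → Tonian → Jurassic; total span 2355 Myr

From the excerpt: Tonian 1000–720; Jurassic 201.4–145; Rhyacian 2300–2050; Siderian 2500–2300; Ectasian 1400–1200 (Ma).
Larger Ma is earlier, so the oldest is Siderian and the youngest is Jurassic; oldest to youngest: Siderian, Rhyacian, Ectasian, Tonian, Jurassic.
Oldest start 2500 minus youngest end 145 gives 2355 Myr overall.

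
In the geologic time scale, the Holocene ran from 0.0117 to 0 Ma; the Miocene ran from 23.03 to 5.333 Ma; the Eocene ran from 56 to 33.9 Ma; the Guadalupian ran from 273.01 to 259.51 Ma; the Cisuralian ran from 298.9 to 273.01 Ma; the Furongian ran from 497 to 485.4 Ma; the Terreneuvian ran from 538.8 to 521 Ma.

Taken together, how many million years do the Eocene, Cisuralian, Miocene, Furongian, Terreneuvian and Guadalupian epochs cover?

Each duration: Eocene = 22.1; Cisuralian = 25.89; Miocene = 17.697; Furongian = 11.6; Terreneuvian = 17.8; Guadalupian = 13.5.
Sum: 22.1 + 25.89 + 17.697 + 11.6 + 17.8 + 13.5 = 108.587 Myr.

108.587 million years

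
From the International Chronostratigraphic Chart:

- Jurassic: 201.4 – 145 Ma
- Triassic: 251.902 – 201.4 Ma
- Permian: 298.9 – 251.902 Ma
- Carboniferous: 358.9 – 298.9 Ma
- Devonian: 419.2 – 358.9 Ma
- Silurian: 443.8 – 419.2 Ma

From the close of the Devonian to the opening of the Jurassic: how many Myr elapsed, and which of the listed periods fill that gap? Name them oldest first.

157.5 million years; Carboniferous, Permian, Triassic

The Devonian closes at 358.9 Ma and the Jurassic opens at 201.4 Ma, so the interval is 358.9 − 201.4 = 157.5 Myr.
A period fits inside if it starts at or after 358.9 Ma and ends at or before 201.4 Ma; oldest first that gives Carboniferous, Permian, Triassic.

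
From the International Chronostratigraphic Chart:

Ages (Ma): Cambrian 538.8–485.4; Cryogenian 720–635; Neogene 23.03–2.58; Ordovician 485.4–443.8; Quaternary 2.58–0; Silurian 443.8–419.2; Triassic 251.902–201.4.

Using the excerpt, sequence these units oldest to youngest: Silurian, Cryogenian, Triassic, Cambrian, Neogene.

Cryogenian, Cambrian, Silurian, Triassic, Neogene

Read off each span (Ma): Silurian 443.8–419.2; Cryogenian 720–635; Triassic 251.902–201.4; Cambrian 538.8–485.4; Neogene 23.03–2.58.
Larger Ma is older, so oldest→youngest is Cryogenian, Cambrian, Silurian, Triassic, Neogene.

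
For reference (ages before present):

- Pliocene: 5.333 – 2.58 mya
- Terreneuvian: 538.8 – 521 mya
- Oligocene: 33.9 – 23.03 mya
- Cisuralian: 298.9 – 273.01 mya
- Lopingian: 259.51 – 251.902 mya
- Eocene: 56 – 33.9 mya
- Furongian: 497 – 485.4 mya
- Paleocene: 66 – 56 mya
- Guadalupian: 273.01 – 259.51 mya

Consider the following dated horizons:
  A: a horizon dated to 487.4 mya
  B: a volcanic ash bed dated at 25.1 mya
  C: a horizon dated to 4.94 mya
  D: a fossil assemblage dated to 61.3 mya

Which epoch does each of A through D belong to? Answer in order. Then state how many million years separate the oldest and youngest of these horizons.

Match each age against the start–end ranges in the excerpt: A = 487.4 Ma → Furongian (497–485.4); B = 25.1 Ma → Oligocene (33.9–23.03); C = 4.94 Ma → Pliocene (5.333–2.58); D = 61.3 Ma → Paleocene (66–56).
The largest age is 487.4 Ma and the smallest is 4.94 Ma; their difference is 482.46 Myr.

A — Furongian; B — Oligocene; C — Pliocene; D — Paleocene; span 482.46 million years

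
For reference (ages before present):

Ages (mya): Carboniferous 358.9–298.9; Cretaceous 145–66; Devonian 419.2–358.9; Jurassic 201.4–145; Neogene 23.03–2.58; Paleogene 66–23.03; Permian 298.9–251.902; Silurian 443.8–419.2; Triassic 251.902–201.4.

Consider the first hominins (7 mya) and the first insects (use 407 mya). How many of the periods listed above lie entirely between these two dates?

407 Ma sits inside the Devonian (419.2–358.9) and 7 Ma inside the Neogene (23.03–2.58); neither of those is wholly between the two dates.
The listed periods lying completely between them are Carboniferous, Permian, Triassic, Jurassic, Cretaceous, Paleogene — 6 in all.

6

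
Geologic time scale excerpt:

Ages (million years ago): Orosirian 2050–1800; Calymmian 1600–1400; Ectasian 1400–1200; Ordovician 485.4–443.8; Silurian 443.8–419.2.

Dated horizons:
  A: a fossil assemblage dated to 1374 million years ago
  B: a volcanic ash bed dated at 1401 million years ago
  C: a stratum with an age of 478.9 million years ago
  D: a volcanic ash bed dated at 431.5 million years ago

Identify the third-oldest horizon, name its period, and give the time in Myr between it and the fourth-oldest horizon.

C, in the Ordovician; 47.4 million years to D

Larger Ma means older, so oldest first: B 1401 > A 1374 > C 478.9 > D 431.5.
Counting 3 along gives C (478.9 Ma); the excerpt puts that inside the Ordovician, 485.4–443.8 Ma.
Next in line is D (431.5 Ma), and 478.9 − 431.5 = 47.4 Myr.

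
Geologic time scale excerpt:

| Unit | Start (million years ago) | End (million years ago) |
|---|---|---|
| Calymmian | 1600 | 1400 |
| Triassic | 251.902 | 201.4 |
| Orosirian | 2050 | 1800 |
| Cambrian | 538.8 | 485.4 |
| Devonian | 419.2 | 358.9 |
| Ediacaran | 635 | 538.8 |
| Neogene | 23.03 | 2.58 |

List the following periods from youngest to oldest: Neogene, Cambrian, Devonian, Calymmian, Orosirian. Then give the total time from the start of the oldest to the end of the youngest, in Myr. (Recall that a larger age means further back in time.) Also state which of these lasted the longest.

Neogene, Devonian, Cambrian, Calymmian, Orosirian; total span 2047.42 Myr; longest is Orosirian

From the excerpt: Neogene 23.03–2.58; Cambrian 538.8–485.4; Devonian 419.2–358.9; Calymmian 1600–1400; Orosirian 2050–1800 (Ma).
Larger Ma is earlier, so the oldest is Orosirian and the youngest is Neogene; youngest to oldest: Neogene, Devonian, Cambrian, Calymmian, Orosirian.
Oldest start 2050 minus youngest end 2.58 gives 2047.42 Myr overall.
Individual lengths (start − end): Neogene 20.45; Devonian 60.3; Calymmian 200; Cambrian 53.4; Orosirian 250. The largest is Orosirian at 250 Myr.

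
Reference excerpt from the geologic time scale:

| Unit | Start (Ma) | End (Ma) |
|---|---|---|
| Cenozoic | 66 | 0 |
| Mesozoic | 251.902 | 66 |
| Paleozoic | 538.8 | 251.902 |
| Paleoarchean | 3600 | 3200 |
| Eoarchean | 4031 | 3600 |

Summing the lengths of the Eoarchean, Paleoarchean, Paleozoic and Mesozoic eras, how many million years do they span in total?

1303.8 million years

Each duration: Eoarchean = 431; Paleoarchean = 400; Paleozoic = 286.898; Mesozoic = 185.902.
Sum: 431 + 400 + 286.898 + 185.902 = 1303.8 Myr.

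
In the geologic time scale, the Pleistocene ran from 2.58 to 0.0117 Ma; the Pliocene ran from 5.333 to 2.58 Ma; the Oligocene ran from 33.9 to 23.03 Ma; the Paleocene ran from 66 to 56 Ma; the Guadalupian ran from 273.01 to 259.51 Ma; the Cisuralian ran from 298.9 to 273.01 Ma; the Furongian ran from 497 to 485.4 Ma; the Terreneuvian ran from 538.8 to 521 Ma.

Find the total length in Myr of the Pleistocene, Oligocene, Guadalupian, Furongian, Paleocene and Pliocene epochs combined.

51.2913 million years

Each duration: Pleistocene = 2.5683; Oligocene = 10.87; Guadalupian = 13.5; Furongian = 11.6; Paleocene = 10; Pliocene = 2.753.
Sum: 2.5683 + 10.87 + 13.5 + 11.6 + 10 + 2.753 = 51.2913 Myr.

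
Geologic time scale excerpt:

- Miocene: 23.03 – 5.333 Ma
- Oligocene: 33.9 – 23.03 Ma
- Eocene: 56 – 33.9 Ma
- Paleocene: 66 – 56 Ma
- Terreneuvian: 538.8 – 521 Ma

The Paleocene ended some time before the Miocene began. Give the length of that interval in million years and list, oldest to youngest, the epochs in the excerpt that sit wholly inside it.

End of Paleocene = 56 Ma; start of Miocene = 23.03 Ma.
Gap = 56 − 23.03 = 32.97 Myr.
Epochs wholly inside 56–23.03 Ma: Eocene (56–33.9), Oligocene (33.9–23.03).

32.97 million years; Eocene, Oligocene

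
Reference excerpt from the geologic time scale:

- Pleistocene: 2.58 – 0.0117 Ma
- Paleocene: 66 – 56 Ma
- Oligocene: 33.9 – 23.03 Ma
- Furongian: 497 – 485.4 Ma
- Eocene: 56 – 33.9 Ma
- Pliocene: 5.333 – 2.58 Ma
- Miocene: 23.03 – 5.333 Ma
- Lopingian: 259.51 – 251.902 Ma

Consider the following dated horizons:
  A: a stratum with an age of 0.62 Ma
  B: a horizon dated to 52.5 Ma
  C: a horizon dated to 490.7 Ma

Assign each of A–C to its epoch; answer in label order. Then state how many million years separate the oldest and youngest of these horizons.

A — Pleistocene; B — Eocene; C — Furongian; span 490.08 million years

A: 0.62 Ma lies in 2.58–0.0117 Ma, so Pleistocene.
B: 52.5 Ma lies in 56–33.9 Ma, so Eocene.
C: 490.7 Ma lies in 497–485.4 Ma, so Furongian.
Oldest = 490.7 Ma, youngest = 0.62 Ma → span 490.08 Myr.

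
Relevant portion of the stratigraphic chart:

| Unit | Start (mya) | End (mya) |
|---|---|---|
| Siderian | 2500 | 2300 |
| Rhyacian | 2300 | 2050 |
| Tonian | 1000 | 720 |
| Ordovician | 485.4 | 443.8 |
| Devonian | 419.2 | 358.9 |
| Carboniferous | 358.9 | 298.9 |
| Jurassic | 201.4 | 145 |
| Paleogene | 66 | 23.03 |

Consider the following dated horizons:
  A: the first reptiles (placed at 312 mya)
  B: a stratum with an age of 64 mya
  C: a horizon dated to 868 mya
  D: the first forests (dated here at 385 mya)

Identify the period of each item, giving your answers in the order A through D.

A — Carboniferous; B — Paleogene; C — Tonian; D — Devonian

A: 312 Ma lies in 358.9–298.9 Ma, so Carboniferous.
B: 64 Ma lies in 66–23.03 Ma, so Paleogene.
C: 868 Ma lies in 1000–720 Ma, so Tonian.
D: 385 Ma lies in 419.2–358.9 Ma, so Devonian.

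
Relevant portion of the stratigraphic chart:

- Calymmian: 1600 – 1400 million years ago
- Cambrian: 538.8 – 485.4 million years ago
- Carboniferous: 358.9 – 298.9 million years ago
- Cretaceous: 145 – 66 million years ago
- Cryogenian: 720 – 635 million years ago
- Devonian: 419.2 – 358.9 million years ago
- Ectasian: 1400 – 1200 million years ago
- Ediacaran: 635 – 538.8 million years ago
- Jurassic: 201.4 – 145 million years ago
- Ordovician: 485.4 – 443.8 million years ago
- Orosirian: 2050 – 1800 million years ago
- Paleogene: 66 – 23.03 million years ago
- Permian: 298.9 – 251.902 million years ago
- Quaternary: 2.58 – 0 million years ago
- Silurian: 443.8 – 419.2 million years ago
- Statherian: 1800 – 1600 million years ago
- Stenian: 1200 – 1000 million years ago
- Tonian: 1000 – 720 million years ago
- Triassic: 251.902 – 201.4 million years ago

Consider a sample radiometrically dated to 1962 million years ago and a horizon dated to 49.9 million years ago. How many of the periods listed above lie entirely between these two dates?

1962 Ma sits inside the Orosirian (2050–1800) and 49.9 Ma inside the Paleogene (66–23.03); neither of those is wholly between the two dates.
The listed periods lying completely between them are Statherian, Calymmian, Ectasian, Stenian, Tonian, Cryogenian, Ediacaran, Cambrian, Ordovician, Silurian, Devonian, Carboniferous, Permian, Triassic, Jurassic, Cretaceous — 16 in all.

16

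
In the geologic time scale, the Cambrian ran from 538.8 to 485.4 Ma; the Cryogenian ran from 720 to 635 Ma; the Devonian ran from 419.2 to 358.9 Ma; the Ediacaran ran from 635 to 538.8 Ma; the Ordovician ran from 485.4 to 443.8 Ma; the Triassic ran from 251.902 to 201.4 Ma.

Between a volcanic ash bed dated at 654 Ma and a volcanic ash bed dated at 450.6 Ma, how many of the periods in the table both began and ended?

2

654 Ma sits inside the Cryogenian (720–635) and 450.6 Ma inside the Ordovician (485.4–443.8); neither of those is wholly between the two dates.
The listed periods lying completely between them are Ediacaran, Cambrian — 2 in all.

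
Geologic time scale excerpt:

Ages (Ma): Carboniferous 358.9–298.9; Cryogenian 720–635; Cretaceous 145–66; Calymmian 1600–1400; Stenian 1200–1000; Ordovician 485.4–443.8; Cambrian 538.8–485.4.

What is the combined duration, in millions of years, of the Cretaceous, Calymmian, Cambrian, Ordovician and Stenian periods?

574 million years

Duration is start − end for each: (145 − 66) + (1600 − 1400) + (538.8 − 485.4) + (485.4 − 443.8) + (1200 − 1000).
That is 79 + 200 + 53.4 + 41.6 + 200, which totals 574 million years.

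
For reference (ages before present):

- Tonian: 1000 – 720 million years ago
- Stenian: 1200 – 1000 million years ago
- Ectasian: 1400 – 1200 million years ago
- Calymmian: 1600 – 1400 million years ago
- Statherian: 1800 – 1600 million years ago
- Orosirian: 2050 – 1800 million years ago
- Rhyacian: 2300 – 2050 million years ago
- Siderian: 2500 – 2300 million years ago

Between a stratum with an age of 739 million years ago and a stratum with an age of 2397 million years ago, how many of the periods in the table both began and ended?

2397 Ma sits inside the Siderian (2500–2300) and 739 Ma inside the Tonian (1000–720); neither of those is wholly between the two dates.
The listed periods lying completely between them are Rhyacian, Orosirian, Statherian, Calymmian, Ectasian, Stenian — 6 in all.

6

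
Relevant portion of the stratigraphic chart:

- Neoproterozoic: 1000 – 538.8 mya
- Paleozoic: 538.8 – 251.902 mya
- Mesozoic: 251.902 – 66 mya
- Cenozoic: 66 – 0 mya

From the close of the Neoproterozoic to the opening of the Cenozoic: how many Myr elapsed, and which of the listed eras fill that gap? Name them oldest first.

472.8 million years; Paleozoic, Mesozoic

End of Neoproterozoic = 538.8 Ma; start of Cenozoic = 66 Ma.
Gap = 538.8 − 66 = 472.8 Myr.
Eras wholly inside 538.8–66 Ma: Paleozoic (538.8–251.902), Mesozoic (251.902–66).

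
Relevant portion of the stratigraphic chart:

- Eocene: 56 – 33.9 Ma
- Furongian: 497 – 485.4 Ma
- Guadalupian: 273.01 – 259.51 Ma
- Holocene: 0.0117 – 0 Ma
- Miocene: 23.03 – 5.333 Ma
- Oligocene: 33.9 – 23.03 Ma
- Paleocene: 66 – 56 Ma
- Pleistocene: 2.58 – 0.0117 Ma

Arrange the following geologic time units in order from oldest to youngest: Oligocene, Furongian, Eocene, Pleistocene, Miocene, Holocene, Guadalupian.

Furongian, Guadalupian, Eocene, Oligocene, Miocene, Pleistocene, Holocene

The oldest of these is Furongian (starts 497 Ma) and the youngest is Holocene (ends 0 Ma).
In between, by decreasing start age: Guadalupian (273.01), Eocene (56), Oligocene (33.9), Miocene (23.03), Pleistocene (2.58).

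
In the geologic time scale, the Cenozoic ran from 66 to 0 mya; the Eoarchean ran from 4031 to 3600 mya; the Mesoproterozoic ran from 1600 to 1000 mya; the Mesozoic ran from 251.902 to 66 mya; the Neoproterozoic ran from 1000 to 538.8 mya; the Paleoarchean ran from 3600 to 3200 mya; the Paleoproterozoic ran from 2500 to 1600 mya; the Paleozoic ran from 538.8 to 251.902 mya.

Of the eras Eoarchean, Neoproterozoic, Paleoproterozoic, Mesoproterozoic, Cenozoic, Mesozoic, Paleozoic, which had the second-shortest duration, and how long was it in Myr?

Mesozoic, 185.902 million years

Start − end for each: Eoarchean 4031 − 3600 = 431; Neoproterozoic 1000 − 538.8 = 461.2; Paleoproterozoic 2500 − 1600 = 900; Mesoproterozoic 1600 − 1000 = 600; Cenozoic 66 − 0 = 66; Mesozoic 251.902 − 66 = 185.902; Paleozoic 538.8 − 251.902 = 286.898.
Ranking these from shortest: Cenozoic < Mesozoic < Paleozoic < Eoarchean < Neoproterozoic < Mesoproterozoic < Paleoproterozoic.
Position 2 in that ranking is Mesozoic, which lasted 185.902 Myr.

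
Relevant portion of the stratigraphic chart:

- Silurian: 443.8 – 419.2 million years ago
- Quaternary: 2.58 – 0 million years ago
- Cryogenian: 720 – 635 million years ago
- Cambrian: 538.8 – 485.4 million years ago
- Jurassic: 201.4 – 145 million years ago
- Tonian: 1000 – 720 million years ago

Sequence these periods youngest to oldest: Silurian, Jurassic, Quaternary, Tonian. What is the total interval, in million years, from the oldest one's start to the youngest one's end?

From the excerpt: Silurian 443.8–419.2; Jurassic 201.4–145; Quaternary 2.58–0; Tonian 1000–720 (Ma).
Larger Ma is earlier, so the oldest is Tonian and the youngest is Quaternary; youngest to oldest: Quaternary, Jurassic, Silurian, Tonian.
Oldest start 1000 minus youngest end 0 gives 1000 Myr overall.

Quaternary → Jurassic → Silurian → Tonian; total span 1000 Myr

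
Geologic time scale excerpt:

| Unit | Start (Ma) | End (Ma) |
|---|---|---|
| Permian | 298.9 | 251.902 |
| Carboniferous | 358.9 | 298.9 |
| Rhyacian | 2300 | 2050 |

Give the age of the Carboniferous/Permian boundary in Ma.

298.9 Ma

The Carboniferous ends and the Permian begins at 298.9 Ma.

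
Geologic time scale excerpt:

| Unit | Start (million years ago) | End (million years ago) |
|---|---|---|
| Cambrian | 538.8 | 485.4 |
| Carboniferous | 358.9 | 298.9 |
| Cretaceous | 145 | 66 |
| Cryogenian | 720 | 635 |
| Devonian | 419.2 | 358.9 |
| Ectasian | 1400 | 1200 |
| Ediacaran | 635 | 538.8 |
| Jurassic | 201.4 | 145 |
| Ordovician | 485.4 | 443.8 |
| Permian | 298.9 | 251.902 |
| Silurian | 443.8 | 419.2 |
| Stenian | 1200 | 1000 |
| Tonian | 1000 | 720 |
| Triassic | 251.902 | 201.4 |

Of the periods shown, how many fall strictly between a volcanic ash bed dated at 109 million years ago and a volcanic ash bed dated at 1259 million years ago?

12

The older date is 1259 Ma and the younger is 109 Ma.
Periods with start < 1259 and end > 109 Ma: Stenian (1200–1000), Tonian (1000–720), Cryogenian (720–635), Ediacaran (635–538.8), Cambrian (538.8–485.4), Ordovician (485.4–443.8), Silurian (443.8–419.2), Devonian (419.2–358.9), Carboniferous (358.9–298.9), Permian (298.9–251.902), Triassic (251.902–201.4), Jurassic (201.4–145).
That is 12 complete periods.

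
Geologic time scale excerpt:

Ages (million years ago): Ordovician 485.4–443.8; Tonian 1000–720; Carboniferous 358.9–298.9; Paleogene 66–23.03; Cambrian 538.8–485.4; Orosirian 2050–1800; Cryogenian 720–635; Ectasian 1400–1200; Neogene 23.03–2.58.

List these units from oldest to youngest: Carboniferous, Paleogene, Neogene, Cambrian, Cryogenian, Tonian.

Tonian, Cryogenian, Cambrian, Carboniferous, Paleogene, Neogene

Read off each span (Ma): Carboniferous 358.9–298.9; Paleogene 66–23.03; Neogene 23.03–2.58; Cambrian 538.8–485.4; Cryogenian 720–635; Tonian 1000–720.
Larger Ma is older, so oldest→youngest is Tonian, Cryogenian, Cambrian, Carboniferous, Paleogene, Neogene.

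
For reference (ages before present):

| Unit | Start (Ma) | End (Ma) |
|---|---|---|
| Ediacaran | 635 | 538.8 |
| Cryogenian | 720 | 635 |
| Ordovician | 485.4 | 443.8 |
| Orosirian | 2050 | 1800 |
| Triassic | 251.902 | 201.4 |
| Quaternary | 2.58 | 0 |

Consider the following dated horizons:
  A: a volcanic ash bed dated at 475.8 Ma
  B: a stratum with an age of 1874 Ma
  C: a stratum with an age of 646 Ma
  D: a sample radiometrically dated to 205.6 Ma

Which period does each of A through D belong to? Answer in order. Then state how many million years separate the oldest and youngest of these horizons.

Match each age against the start–end ranges in the excerpt: A = 475.8 Ma → Ordovician (485.4–443.8); B = 1874 Ma → Orosirian (2050–1800); C = 646 Ma → Cryogenian (720–635); D = 205.6 Ma → Triassic (251.902–201.4).
The largest age is 1874 Ma and the smallest is 205.6 Ma; their difference is 1668.4 Myr.

A — Ordovician; B — Orosirian; C — Cryogenian; D — Triassic; span 1668.4 million years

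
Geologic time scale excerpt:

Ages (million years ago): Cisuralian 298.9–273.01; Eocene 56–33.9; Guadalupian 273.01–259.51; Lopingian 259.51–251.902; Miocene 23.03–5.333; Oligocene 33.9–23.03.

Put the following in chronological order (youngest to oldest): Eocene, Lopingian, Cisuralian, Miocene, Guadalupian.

Sorting by start age (ascending Ma, since larger Ma = older): Miocene start 23.03, Eocene start 56, Lopingian start 259.51, Guadalupian start 273.01, Cisuralian start 298.9.

Miocene, Eocene, Lopingian, Guadalupian, Cisuralian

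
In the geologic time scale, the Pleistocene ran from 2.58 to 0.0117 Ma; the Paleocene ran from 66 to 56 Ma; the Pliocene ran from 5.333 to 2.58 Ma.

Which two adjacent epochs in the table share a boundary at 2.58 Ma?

Pliocene and Pleistocene

The Pliocene ends at 2.58 Ma and the Pleistocene begins at 2.58 Ma, so they share that boundary.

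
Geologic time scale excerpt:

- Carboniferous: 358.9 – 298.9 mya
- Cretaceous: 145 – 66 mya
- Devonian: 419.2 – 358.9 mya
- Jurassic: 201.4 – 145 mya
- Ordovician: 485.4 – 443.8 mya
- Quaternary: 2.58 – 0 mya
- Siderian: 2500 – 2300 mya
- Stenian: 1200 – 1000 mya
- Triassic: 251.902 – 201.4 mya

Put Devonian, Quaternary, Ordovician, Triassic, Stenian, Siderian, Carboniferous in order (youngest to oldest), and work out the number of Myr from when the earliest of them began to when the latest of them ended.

Start ages (Ma): Siderian 2500, Stenian 1200, Ordovician 485.4, Devonian 419.2, Carboniferous 358.9, Triassic 251.902, Quaternary 2.58.
Ordered youngest to oldest: Quaternary, Triassic, Carboniferous, Devonian, Ordovician, Stenian, Siderian.
Span = 2500 − 0 = 2500 Myr.

Quaternary → Triassic → Carboniferous → Devonian → Ordovician → Stenian → Siderian; total span 2500 Myr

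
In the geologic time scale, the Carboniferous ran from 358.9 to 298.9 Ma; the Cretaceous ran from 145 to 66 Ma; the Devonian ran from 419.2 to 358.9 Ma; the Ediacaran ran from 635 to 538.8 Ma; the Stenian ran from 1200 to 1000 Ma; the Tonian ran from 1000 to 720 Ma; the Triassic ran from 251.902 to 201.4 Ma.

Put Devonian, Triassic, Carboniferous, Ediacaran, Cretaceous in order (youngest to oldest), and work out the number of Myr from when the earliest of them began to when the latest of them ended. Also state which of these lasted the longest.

Start ages (Ma): Ediacaran 635, Devonian 419.2, Carboniferous 358.9, Triassic 251.902, Cretaceous 145.
Ordered youngest to oldest: Cretaceous, Triassic, Carboniferous, Devonian, Ediacaran.
Span = 635 − 66 = 569 Myr.
Durations: Ediacaran 96.2, Triassic 50.502, Cretaceous 79, Devonian 60.3, Carboniferous 60 → longest is Ediacaran (96.2 Myr).

Cretaceous → Triassic → Carboniferous → Devonian → Ediacaran; total span 569 Myr; longest is Ediacaran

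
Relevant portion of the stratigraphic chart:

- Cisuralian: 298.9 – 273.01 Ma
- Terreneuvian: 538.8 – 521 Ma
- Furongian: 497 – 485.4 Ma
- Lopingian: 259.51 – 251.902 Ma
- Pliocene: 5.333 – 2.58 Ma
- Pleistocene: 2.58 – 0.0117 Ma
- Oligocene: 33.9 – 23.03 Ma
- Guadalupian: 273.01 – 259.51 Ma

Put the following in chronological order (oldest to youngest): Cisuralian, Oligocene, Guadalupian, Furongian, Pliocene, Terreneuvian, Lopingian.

Terreneuvian → Furongian → Cisuralian → Guadalupian → Lopingian → Oligocene → Pliocene

The oldest of these is Terreneuvian (starts 538.8 Ma) and the youngest is Pliocene (ends 2.58 Ma).
In between, by decreasing start age: Furongian (497), Cisuralian (298.9), Guadalupian (273.01), Lopingian (259.51), Oligocene (33.9).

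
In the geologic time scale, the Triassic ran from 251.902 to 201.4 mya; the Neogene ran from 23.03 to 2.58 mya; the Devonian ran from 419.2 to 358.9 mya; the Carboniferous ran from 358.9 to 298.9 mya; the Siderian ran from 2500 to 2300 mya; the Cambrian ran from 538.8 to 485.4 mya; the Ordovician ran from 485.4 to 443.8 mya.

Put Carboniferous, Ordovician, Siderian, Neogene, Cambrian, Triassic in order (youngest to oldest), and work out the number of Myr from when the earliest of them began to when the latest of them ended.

Start ages (Ma): Siderian 2500, Cambrian 538.8, Ordovician 485.4, Carboniferous 358.9, Triassic 251.902, Neogene 23.03.
Ordered youngest to oldest: Neogene, Triassic, Carboniferous, Ordovician, Cambrian, Siderian.
Span = 2500 − 2.58 = 2497.42 Myr.

Neogene → Triassic → Carboniferous → Ordovician → Cambrian → Siderian; total span 2497.42 Myr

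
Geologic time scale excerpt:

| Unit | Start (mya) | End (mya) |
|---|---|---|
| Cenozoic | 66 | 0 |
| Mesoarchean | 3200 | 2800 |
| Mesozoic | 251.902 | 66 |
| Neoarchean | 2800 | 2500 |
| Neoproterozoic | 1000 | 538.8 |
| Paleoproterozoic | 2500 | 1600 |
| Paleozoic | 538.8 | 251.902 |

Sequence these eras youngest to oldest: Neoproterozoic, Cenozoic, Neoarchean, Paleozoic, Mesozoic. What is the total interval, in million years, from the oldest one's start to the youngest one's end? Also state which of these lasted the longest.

Cenozoic → Mesozoic → Paleozoic → Neoproterozoic → Neoarchean; total span 2800 Myr; longest is Neoproterozoic

Start ages (Ma): Neoarchean 2800, Neoproterozoic 1000, Paleozoic 538.8, Mesozoic 251.902, Cenozoic 66.
Ordered youngest to oldest: Cenozoic, Mesozoic, Paleozoic, Neoproterozoic, Neoarchean.
Span = 2800 − 0 = 2800 Myr.
Durations: Neoproterozoic 461.2, Mesozoic 185.902, Cenozoic 66, Neoarchean 300, Paleozoic 286.898 → longest is Neoproterozoic (461.2 Myr).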